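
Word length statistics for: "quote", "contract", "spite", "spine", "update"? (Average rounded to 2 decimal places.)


Lengths: "quote"=5, "contract"=8, "spite"=5, "spine"=5, "update"=6
Sum = 29, Count = 5
Average = 29/5 = 5.80
= avg=5.80, min=5, max=8


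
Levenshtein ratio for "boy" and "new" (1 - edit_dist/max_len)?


Word 1: "boy" (length 3)
Word 2: "new" (length 3)
One optimal edit sequence:
  1. substitute 'b' -> 'n'  (+1)
  2. substitute 'o' -> 'e'  (+1)
  3. substitute 'y' -> 'w'  (+1)
Edit distance = 3
Max length = max(3, 3) = 3
Similarity = 1 - 3/3
= 0.0000


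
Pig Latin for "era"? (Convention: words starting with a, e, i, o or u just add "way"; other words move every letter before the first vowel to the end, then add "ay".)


Word: "era"
Starts with vowel → add 'way'
Pig Latin = "eraway"


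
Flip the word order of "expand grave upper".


Original: "expand grave upper"
Words (1..n): expand | grave | upper
Reversed (n..1): upper | grave | expand
Result = "upper grave expand"


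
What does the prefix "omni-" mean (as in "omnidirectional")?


Prefix: omni-
Example: omnidirectional (omni- + directional)
Meaning = all


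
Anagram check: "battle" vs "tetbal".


Word 1: "battle" → sorted: abeltt
Word 2: "tetbal" → sorted: abeltt
Same letters? abeltt == abeltt
Anagram = Yes


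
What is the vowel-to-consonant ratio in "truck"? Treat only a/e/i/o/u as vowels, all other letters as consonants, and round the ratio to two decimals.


Word: "truck"
Vowels (a,e,i,o,u): 1
Consonants: 4
Ratio = 1/4
= 0.25


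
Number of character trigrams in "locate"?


Word: "locate" (length 6)
Number of 3-grams = length - 3 + 1 = 6 - 3 + 1
= 4


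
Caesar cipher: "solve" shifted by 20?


Word: "solve"
Shift: 20
Each letter → (letter + shift) mod 26:
  's' (18) + 20 = 12 → 'm'
  'o' (14) + 20 = 8 → 'i'
  'l' (11) + 20 = 5 → 'f'
  'v' (21) + 20 = 15 → 'p'
  'e' (4) + 20 = 24 → 'y'
Result = "mifpy"


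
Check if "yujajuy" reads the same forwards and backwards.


Word: "yujajuy"
Reversed: "yujajuy"
Forward == Backward? yujajuy == yujajuy
Palindrome = Yes


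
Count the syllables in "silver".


Word: "silver"
Syllable breakdown: sil-ver
Counting: 2 parts
= 2 syllables


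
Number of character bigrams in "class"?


Word: "class" (length 5)
Number of 2-grams = length - 2 + 1 = 5 - 2 + 1
= 4


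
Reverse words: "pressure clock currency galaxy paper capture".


Original: "pressure clock currency galaxy paper capture"
Words (1..n): pressure | clock | currency | galaxy | paper | capture
Reversed (n..1): capture | paper | galaxy | currency | clock | pressure
Result = "capture paper galaxy currency clock pressure"


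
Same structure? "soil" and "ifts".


Pattern of "soil": [0, 1, 2, 3]
Pattern of "ifts": [0, 1, 2, 3]
Patterns match
Same pattern = Yes


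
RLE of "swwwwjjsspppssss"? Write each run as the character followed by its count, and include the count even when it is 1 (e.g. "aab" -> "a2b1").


String: "swwwwjjsspppssss"
Scanning for consecutive runs:
  's' x 1
  'w' x 4
  'j' x 2
  's' x 2
  'p' x 3
  's' x 4
RLE = "s1w4j2s2p3s4"


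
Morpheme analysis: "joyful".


Word: "joyful"
Morphemes: joy / -ful
Each morpheme carries meaning
= 2 morphemes


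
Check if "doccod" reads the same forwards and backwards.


Word: "doccod"
Reversed: "doccod"
Forward == Backward? doccod == doccod
Palindrome = Yes


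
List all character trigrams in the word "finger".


Word: "finger" (length 6)
Number of trigrams = 6 - 3 + 1 = 4
  Position 0: "fin"
  Position 1: "ing"
  Position 2: "nge"
  Position 3: "ger"
Trigrams = "fin", "ing", "nge", "ger"


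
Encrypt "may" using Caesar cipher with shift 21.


Word: "may"
Shift: 21
Each letter → (letter + shift) mod 26:
  'm' (12) + 21 = 7 → 'h'
  'a' (0) + 21 = 21 → 'v'
  'y' (24) + 21 = 19 → 't'
Result = "hvt"


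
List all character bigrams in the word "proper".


Word: "proper" (length 6)
Number of bigrams = 6 - 2 + 1 = 5
  Position 0: "pr"
  Position 1: "ro"
  Position 2: "op"
  Position 3: "pe"
  Position 4: "er"
Bigrams = "pr", "ro", "op", "pe", "er"


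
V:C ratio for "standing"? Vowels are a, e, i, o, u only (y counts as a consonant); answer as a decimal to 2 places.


Word: "standing"
Vowels (a,e,i,o,u): 2
Consonants: 6
Ratio = 2/6
= 0.33


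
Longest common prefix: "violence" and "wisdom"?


Word 1: "violence"
Word 2: "wisdom"
Comparing from start:
  Pos 0: 'v' != 'w' (stop)
LCP = "" (length 0)


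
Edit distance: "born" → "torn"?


Word 1: "born" (length 4)
Word 2: "torn" (length 4)
One optimal edit sequence (insert/delete/substitute each cost 1):
  1. substitute 'b' -> 't'  (+1)
  2. keep 'o'
  3. keep 'r'
  4. keep 'n'
Total edit operations: 1
Edit distance = 1


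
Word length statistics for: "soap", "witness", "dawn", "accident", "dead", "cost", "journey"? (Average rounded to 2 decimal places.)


Lengths: "soap"=4, "witness"=7, "dawn"=4, "accident"=8, "dead"=4, "cost"=4, "journey"=7
Sum = 38, Count = 7
Average = 38/7 = 5.43
= avg=5.43, min=4, max=8


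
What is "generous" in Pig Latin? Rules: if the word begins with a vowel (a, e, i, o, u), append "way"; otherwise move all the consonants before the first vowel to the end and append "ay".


Word: "generous"
Starts with consonant(s) → move to end, add 'ay'
Consonant cluster: "g"
Pig Latin = "enerousgay"


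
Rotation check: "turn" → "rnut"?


Word: "turn", Candidate: "rnut"
Method: check if candidate is substring of word+word
"turnturn" contains "rnut"? No
Is rotation = No


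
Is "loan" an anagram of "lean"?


Word 1: "lean" → sorted: aeln
Word 2: "loan" → sorted: alno
Same letters? aeln != alno
Anagram = No


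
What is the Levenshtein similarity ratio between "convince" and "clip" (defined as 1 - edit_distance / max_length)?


Word 1: "convince" (length 8)
Word 2: "clip" (length 4)
One optimal edit sequence:
  1. keep 'c'
  2. delete 'o'  (+1)
  3. delete 'n'  (+1)
  4. substitute 'v' -> 'l'  (+1)
  5. keep 'i'
  6. delete 'n'  (+1)
  7. delete 'c'  (+1)
  8. substitute 'e' -> 'p'  (+1)
Edit distance = 6
Max length = max(8, 4) = 8
Similarity = 1 - 6/8
= 0.2500


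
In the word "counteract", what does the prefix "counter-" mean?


Prefix: counter-
Example: counteract (counter- + act)
Meaning = against / opposite


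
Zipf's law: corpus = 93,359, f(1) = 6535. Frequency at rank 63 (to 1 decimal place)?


Zipf's law: f(r) = f(1) / r
f(1) = 6535
f(63) = 6535 / 63
= 103.7 occurrences


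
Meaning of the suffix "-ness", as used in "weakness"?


Suffix: -ness
Example: weakness = weak + -ness
Meaning = state of being


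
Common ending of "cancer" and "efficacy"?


Word 1: "cancer"
Word 2: "efficacy"
Comparing from end:
  Pos -1: 'r' != 'y' (stop)
LCS = "" (length 0)


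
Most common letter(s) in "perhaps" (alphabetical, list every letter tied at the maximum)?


Word: "perhaps"
Letter counts:
  'a': 1
  'e': 1
  'h': 1
  'p': 2
  'r': 1
  's': 1
Maximum count = 2
Most frequent = 'p' (2 times each)


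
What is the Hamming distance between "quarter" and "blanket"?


Comparing character by character (same length = 7):
  Pos 0: 'q' vs 'b' !=
  Pos 1: 'u' vs 'l' !=
  Pos 2: 'a' vs 'a' =
  Pos 3: 'r' vs 'n' !=
  Pos 4: 't' vs 'k' !=
  Pos 5: 'e' vs 'e' =
  Pos 6: 'r' vs 't' !=
Hamming distance = 5


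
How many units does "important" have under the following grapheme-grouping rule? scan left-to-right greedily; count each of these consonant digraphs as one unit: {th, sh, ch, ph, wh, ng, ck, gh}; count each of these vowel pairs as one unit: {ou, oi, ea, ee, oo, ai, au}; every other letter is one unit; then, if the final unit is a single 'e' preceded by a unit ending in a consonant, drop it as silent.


Word: "important" (9 letters)
Left-to-right scan:
  (1) 'i' (letter)
  (2) 'm' (letter)
  (3) 'p' (letter)
  (4) 'o' (letter)
  (5) 'r' (letter)
  (6) 't' (letter)
  (7) 'a' (letter)
  (8) 'n' (letter)
  (9) 't' (letter)
Units from scan: 9
Sound units = 9 units


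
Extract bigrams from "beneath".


Word: "beneath" (length 7)
Number of bigrams = 7 - 2 + 1 = 6
  Position 0: "be"
  Position 1: "en"
  Position 2: "ne"
  Position 3: "ea"
  Position 4: "at"
  Position 5: "th"
Bigrams = "be", "en", "ne", "ea", "at", "th"


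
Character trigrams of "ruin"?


Word: "ruin" (length 4)
Number of trigrams = 4 - 3 + 1 = 2
  Position 0: "rui"
  Position 1: "uin"
Trigrams = "rui", "uin"


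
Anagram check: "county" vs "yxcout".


Word 1: "county" → sorted: cnotuy
Word 2: "yxcout" → sorted: cotuxy
Same letters? cnotuy != cotuxy
Anagram = No


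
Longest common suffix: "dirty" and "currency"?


Word 1: "dirty"
Word 2: "currency"
Comparing from end:
  Pos -1: 'y' == 'y'
  Pos -2: 't' != 'c' (stop)
LCS = "y" (length 1)


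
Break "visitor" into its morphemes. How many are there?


Word: "visitor"
Morphemes: visit / -or
Each morpheme carries meaning
= 2 morphemes


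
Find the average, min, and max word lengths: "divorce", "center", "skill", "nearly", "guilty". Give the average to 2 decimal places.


Lengths: "divorce"=7, "center"=6, "skill"=5, "nearly"=6, "guilty"=6
Sum = 30, Count = 5
Average = 30/5 = 6.00
= avg=6.00, min=5, max=7


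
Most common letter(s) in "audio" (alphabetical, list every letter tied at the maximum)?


Word: "audio"
Letter counts:
  'a': 1
  'd': 1
  'i': 1
  'o': 1
  'u': 1
Maximum count = 1
Most frequent = 'a', 'd', 'i', 'o', 'u' (1 time each)


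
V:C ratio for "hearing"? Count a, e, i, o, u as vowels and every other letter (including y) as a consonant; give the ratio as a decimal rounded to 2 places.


Word: "hearing"
Vowels (a,e,i,o,u): 3
Consonants: 4
Ratio = 3/4
= 0.75


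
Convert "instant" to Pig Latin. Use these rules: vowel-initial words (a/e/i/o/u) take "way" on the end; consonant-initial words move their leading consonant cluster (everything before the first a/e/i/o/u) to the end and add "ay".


Word: "instant"
Starts with vowel → add 'way'
Pig Latin = "instantway"


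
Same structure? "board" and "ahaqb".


Pattern of "board": [0, 1, 2, 3, 4]
Pattern of "ahaqb": [0, 1, 0, 2, 3]
Patterns do not match
Same pattern = No


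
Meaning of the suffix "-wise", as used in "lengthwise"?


Suffix: -wise
Example: lengthwise (length + -wise)
Meaning = in the manner of


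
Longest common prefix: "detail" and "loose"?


Word 1: "detail"
Word 2: "loose"
Comparing from start:
  Pos 0: 'd' != 'l' (stop)
LCP = "" (length 0)


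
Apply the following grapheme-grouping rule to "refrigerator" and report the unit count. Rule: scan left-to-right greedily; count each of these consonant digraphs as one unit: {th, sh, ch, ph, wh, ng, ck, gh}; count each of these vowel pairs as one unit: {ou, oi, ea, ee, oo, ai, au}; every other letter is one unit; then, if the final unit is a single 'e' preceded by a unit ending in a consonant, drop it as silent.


Word: "refrigerator" (12 letters)
Left-to-right scan:
  [1] 'r' (letter)
  [2] 'e' (letter)
  [3] 'f' (letter)
  [4] 'r' (letter)
  [5] 'i' (letter)
  [6] 'g' (letter)
  [7] 'e' (letter)
  [8] 'r' (letter)
  [9] 'a' (letter)
  [10] 't' (letter)
  [11] 'o' (letter)
  [12] 'r' (letter)
Units from scan: 12
Sound units = 12 units


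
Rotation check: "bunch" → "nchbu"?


Word: "bunch", Candidate: "nchbu"
Method: check if candidate is substring of word+word
"bunchbunch" contains "nchbu"? Yes
Is rotation = Yes


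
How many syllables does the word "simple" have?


Word: "simple"
Syllable breakdown: sim · ple
Counting: 2 parts
= 2 syllables


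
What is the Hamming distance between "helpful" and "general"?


Comparing character by character (same length = 7):
  Pos 0: 'h' vs 'g' !=
  Pos 1: 'e' vs 'e' =
  Pos 2: 'l' vs 'n' !=
  Pos 3: 'p' vs 'e' !=
  Pos 4: 'f' vs 'r' !=
  Pos 5: 'u' vs 'a' !=
  Pos 6: 'l' vs 'l' =
Hamming distance = 5


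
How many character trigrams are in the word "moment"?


Word: "moment" (length 6)
Number of 3-grams = length - 3 + 1 = 6 - 3 + 1
= 4


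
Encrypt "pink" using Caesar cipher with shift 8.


Word: "pink"
Shift: 8
Each letter → (letter + shift) mod 26:
  'p' (15) + 8 = 23 → 'x'
  'i' (8) + 8 = 16 → 'q'
  'n' (13) + 8 = 21 → 'v'
  'k' (10) + 8 = 18 → 's'
Result = "xqvs"


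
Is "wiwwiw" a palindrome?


Word: "wiwwiw"
Reversed: "wiwwiw"
Forward == Backward? wiwwiw == wiwwiw
Palindrome = Yes


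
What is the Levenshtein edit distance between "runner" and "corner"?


Word 1: "runner" (length 6)
Word 2: "corner" (length 6)
One optimal edit sequence (insert/delete/substitute each cost 1):
  1. substitute 'r' -> 'c'  (+1)
  2. substitute 'u' -> 'o'  (+1)
  3. substitute 'n' -> 'r'  (+1)
  4. keep 'n'
  5. keep 'e'
  6. keep 'r'
Total edit operations: 3
Edit distance = 3


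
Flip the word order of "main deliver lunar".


Original: "main deliver lunar"
Words (1..n): main | deliver | lunar
Reversed (n..1): lunar | deliver | main
Result = "lunar deliver main"


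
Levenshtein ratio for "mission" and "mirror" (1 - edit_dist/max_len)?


Word 1: "mission" (length 7)
Word 2: "mirror" (length 6)
One optimal edit sequence:
  1. keep 'm'
  2. keep 'i'
  3. delete 's'  (+1)
  4. substitute 's' -> 'r'  (+1)
  5. substitute 'i' -> 'r'  (+1)
  6. keep 'o'
  7. substitute 'n' -> 'r'  (+1)
Edit distance = 4
Max length = max(7, 6) = 7
Similarity = 1 - 4/7
= 0.4286


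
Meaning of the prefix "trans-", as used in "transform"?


Prefix: trans-
As in: transform -> trans- + form
Meaning = across


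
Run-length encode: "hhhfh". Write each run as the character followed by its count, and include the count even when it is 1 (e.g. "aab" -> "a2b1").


String: "hhhfh"
Scanning for consecutive runs:
  'h' x 3
  'f' x 1
  'h' x 1
RLE = "h3f1h1"


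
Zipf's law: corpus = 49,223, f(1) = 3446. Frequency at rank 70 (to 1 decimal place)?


Zipf's law: f(r) = f(1) / r
f(1) = 3446
f(70) = 3446 / 70
= 49.2 occurrences


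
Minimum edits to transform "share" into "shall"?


Word 1: "share" (length 5)
Word 2: "shall" (length 5)
One optimal edit sequence (insert/delete/substitute each cost 1):
  1. keep 's'
  2. keep 'h'
  3. keep 'a'
  4. substitute 'r' -> 'l'  (+1)
  5. substitute 'e' -> 'l'  (+1)
Total edit operations: 2
Edit distance = 2


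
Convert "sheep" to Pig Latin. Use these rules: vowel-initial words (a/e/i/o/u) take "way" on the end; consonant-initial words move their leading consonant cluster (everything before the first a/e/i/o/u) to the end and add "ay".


Word: "sheep"
Starts with consonant(s) → move to end, add 'ay'
Consonant cluster: "sh"
Pig Latin = "eepshay"


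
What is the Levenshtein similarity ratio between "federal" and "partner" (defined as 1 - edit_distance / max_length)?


Word 1: "federal" (length 7)
Word 2: "partner" (length 7)
One optimal edit sequence:
  1. substitute 'f' -> 'p'  (+1)
  2. substitute 'e' -> 'a'  (+1)
  3. substitute 'd' -> 'r'  (+1)
  4. substitute 'e' -> 't'  (+1)
  5. substitute 'r' -> 'n'  (+1)
  6. substitute 'a' -> 'e'  (+1)
  7. substitute 'l' -> 'r'  (+1)
Edit distance = 7
Max length = max(7, 7) = 7
Similarity = 1 - 7/7
= 0.0000


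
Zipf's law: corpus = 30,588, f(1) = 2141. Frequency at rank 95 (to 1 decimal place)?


Zipf's law: f(r) = f(1) / r
f(1) = 2141
f(95) = 2141 / 95
= 22.5 occurrences


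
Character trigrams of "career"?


Word: "career" (length 6)
Number of trigrams = 6 - 3 + 1 = 4
  Position 0: "car"
  Position 1: "are"
  Position 2: "ree"
  Position 3: "eer"
Trigrams = "car", "are", "ree", "eer"


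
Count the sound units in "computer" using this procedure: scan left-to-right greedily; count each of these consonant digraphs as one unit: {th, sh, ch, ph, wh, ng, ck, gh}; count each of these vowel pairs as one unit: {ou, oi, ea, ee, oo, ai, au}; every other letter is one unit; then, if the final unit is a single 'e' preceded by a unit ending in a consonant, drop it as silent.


Word: "computer" (8 letters)
Left-to-right scan:
  1. 'c' (letter)
  2. 'o' (letter)
  3. 'm' (letter)
  4. 'p' (letter)
  5. 'u' (letter)
  6. 't' (letter)
  7. 'e' (letter)
  8. 'r' (letter)
Units from scan: 8
Sound units = 8 units


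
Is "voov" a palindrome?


Word: "voov"
Reversed: "voov"
Forward == Backward? voov == voov
Palindrome = Yes


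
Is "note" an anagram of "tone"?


Word 1: "tone" → sorted: enot
Word 2: "note" → sorted: enot
Same letters? enot == enot
Anagram = Yes


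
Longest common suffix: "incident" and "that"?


Word 1: "incident"
Word 2: "that"
Comparing from end:
  Pos -1: 't' == 't'
  Pos -2: 'n' != 'a' (stop)
LCS = "t" (length 1)


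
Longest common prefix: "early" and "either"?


Word 1: "early"
Word 2: "either"
Comparing from start:
  Pos 0: 'e' == 'e'
  Pos 1: 'a' != 'i' (stop)
LCP = "e" (length 1)


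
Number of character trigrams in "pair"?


Word: "pair" (length 4)
Number of 3-grams = length - 3 + 1 = 4 - 3 + 1
= 2


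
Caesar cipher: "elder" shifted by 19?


Word: "elder"
Shift: 19
Each letter → (letter + shift) mod 26:
  'e' (4) + 19 = 23 → 'x'
  'l' (11) + 19 = 4 → 'e'
  'd' (3) + 19 = 22 → 'w'
  'e' (4) + 19 = 23 → 'x'
  'r' (17) + 19 = 10 → 'k'
Result = "xewxk"


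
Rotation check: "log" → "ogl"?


Word: "log", Candidate: "ogl"
Method: check if candidate is substring of word+word
"loglog" contains "ogl"? Yes
Is rotation = Yes


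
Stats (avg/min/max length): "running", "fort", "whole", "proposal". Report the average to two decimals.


Lengths: "running"=7, "fort"=4, "whole"=5, "proposal"=8
Sum = 24, Count = 4
Average = 24/4 = 6.00
= avg=6.00, min=4, max=8


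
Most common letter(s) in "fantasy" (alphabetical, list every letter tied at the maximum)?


Word: "fantasy"
Letter counts:
  'a': 2
  'f': 1
  'n': 1
  's': 1
  't': 1
  'y': 1
Maximum count = 2
Most frequent = 'a' (2 times each)


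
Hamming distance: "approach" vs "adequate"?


Comparing character by character (same length = 8):
  Pos 0: 'a' vs 'a' =
  Pos 1: 'p' vs 'd' !=
  Pos 2: 'p' vs 'e' !=
  Pos 3: 'r' vs 'q' !=
  Pos 4: 'o' vs 'u' !=
  Pos 5: 'a' vs 'a' =
  Pos 6: 'c' vs 't' !=
  Pos 7: 'h' vs 'e' !=
Hamming distance = 6


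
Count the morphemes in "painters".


Word: "painters"
Morphemes: paint + -er + -s
Each morpheme carries meaning
= 3 morphemes


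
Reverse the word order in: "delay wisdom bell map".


Original: "delay wisdom bell map"
Words (1..n): delay | wisdom | bell | map
Reversed (n..1): map | bell | wisdom | delay
Result = "map bell wisdom delay"


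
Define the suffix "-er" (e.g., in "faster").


Suffix: -er
Example: faster = fast + -er
Meaning = one who / more


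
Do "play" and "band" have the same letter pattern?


Pattern of "play": [0, 1, 2, 3]
Pattern of "band": [0, 1, 2, 3]
Patterns match
Same pattern = Yes


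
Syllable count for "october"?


Word: "october"
Syllable breakdown: oc / to / ber
Counting: 3 parts
= 3 syllables


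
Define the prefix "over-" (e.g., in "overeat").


Prefix: over-
Example: overeat (over- + eat)
Meaning = excessive


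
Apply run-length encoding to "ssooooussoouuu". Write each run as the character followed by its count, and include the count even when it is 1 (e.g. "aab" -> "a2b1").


String: "ssooooussoouuu"
Scanning for consecutive runs:
  's' x 2
  'o' x 4
  'u' x 1
  's' x 2
  'o' x 2
  'u' x 3
RLE = "s2o4u1s2o2u3"


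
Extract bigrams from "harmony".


Word: "harmony" (length 7)
Number of bigrams = 7 - 2 + 1 = 6
  Position 0: "ha"
  Position 1: "ar"
  Position 2: "rm"
  Position 3: "mo"
  Position 4: "on"
  Position 5: "ny"
Bigrams = "ha", "ar", "rm", "mo", "on", "ny"


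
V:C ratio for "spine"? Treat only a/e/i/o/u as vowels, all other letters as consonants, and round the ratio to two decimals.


Word: "spine"
Vowels (a,e,i,o,u): 2
Consonants: 3
Ratio = 2/3
= 0.67


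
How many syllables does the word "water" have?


Word: "water"
Syllable breakdown: wa · ter
Counting: 2 parts
= 2 syllables


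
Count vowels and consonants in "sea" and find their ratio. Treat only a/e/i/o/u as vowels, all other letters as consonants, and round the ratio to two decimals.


Word: "sea"
Vowels (a,e,i,o,u): 2
Consonants: 1
Ratio = 2/1
= 2.00


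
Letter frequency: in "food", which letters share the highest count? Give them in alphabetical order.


Word: "food"
Letter counts:
  'd': 1
  'f': 1
  'o': 2
Maximum count = 2
Most frequent = 'o' (2 times each)


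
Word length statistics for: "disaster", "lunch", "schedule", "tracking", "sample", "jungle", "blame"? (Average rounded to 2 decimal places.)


Lengths: "disaster"=8, "lunch"=5, "schedule"=8, "tracking"=8, "sample"=6, "jungle"=6, "blame"=5
Sum = 46, Count = 7
Average = 46/7 = 6.57
= avg=6.57, min=5, max=8


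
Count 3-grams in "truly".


Word: "truly" (length 5)
Number of 3-grams = length - 3 + 1 = 5 - 3 + 1
= 3


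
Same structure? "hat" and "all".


Pattern of "hat": [0, 1, 2]
Pattern of "all": [0, 1, 1]
Patterns do not match
Same pattern = No


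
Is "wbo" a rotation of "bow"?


Word: "bow", Candidate: "wbo"
Method: check if candidate is substring of word+word
"bowbow" contains "wbo"? Yes
Is rotation = Yes


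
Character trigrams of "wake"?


Word: "wake" (length 4)
Number of trigrams = 4 - 3 + 1 = 2
  Position 0: "wak"
  Position 1: "ake"
Trigrams = "wak", "ake"


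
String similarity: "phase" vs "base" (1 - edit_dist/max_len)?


Word 1: "phase" (length 5)
Word 2: "base" (length 4)
One optimal edit sequence:
  1. delete 'p'  (+1)
  2. substitute 'h' -> 'b'  (+1)
  3. keep 'a'
  4. keep 's'
  5. keep 'e'
Edit distance = 2
Max length = max(5, 4) = 5
Similarity = 1 - 2/5
= 0.6000


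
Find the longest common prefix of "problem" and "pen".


Word 1: "problem"
Word 2: "pen"
Comparing from start:
  Pos 0: 'p' == 'p'
  Pos 1: 'r' != 'e' (stop)
LCP = "p" (length 1)


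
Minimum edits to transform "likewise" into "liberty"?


Word 1: "likewise" (length 8)
Word 2: "liberty" (length 7)
One optimal edit sequence (insert/delete/substitute each cost 1):
  1. keep 'l'
  2. keep 'i'
  3. substitute 'k' -> 'b'  (+1)
  4. keep 'e'
  5. delete 'w'  (+1)
  6. substitute 'i' -> 'r'  (+1)
  7. substitute 's' -> 't'  (+1)
  8. substitute 'e' -> 'y'  (+1)
Total edit operations: 5
Edit distance = 5


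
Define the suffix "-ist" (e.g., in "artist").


Suffix: -ist
Example: artist = art + -ist
Meaning = one who practices


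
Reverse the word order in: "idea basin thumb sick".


Original: "idea basin thumb sick"
Words (1..n): idea | basin | thumb | sick
Reversed (n..1): sick | thumb | basin | idea
Result = "sick thumb basin idea"


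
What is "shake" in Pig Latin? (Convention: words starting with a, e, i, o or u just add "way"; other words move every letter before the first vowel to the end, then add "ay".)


Word: "shake"
Starts with consonant(s) → move to end, add 'ay'
Consonant cluster: "sh"
Pig Latin = "akeshay"


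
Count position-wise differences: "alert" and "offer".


Comparing character by character (same length = 5):
  Pos 0: 'a' vs 'o' !=
  Pos 1: 'l' vs 'f' !=
  Pos 2: 'e' vs 'f' !=
  Pos 3: 'r' vs 'e' !=
  Pos 4: 't' vs 'r' !=
Hamming distance = 5


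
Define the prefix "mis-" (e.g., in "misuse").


Prefix: mis-
Example: misuse = mis- + use
Meaning = wrongly


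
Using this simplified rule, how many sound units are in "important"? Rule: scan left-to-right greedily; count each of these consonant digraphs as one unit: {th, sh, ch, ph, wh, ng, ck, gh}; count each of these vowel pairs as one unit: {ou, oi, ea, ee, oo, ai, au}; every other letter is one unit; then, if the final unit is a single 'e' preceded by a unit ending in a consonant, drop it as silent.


Word: "important" (9 letters)
Left-to-right scan:
  (1) 'i' (letter)
  (2) 'm' (letter)
  (3) 'p' (letter)
  (4) 'o' (letter)
  (5) 'r' (letter)
  (6) 't' (letter)
  (7) 'a' (letter)
  (8) 'n' (letter)
  (9) 't' (letter)
Units from scan: 9
Sound units = 9 units


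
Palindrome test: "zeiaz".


Word: "zeiaz"
Reversed: "zaiez"
Forward == Backward? zeiaz != zaiez
Palindrome = No


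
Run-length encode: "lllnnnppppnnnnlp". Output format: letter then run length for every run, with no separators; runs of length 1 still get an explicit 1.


String: "lllnnnppppnnnnlp"
Scanning for consecutive runs:
  'l' x 3
  'n' x 3
  'p' x 4
  'n' x 4
  'l' x 1
  'p' x 1
RLE = "l3n3p4n4l1p1"


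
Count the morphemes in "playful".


Word: "playful"
Morphemes: play + -ful
Each morpheme carries meaning
= 2 morphemes


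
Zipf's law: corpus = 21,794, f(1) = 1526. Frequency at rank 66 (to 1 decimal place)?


Zipf's law: f(r) = f(1) / r
f(1) = 1526
f(66) = 1526 / 66
= 23.1 occurrences


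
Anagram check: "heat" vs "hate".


Word 1: "heat" → sorted: aeht
Word 2: "hate" → sorted: aeht
Same letters? aeht == aeht
Anagram = Yes


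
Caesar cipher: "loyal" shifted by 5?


Word: "loyal"
Shift: 5
Each letter → (letter + shift) mod 26:
  'l' (11) + 5 = 16 → 'q'
  'o' (14) + 5 = 19 → 't'
  'y' (24) + 5 = 3 → 'd'
  'a' (0) + 5 = 5 → 'f'
  'l' (11) + 5 = 16 → 'q'
Result = "qtdfq"


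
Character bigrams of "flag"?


Word: "flag" (length 4)
Number of bigrams = 4 - 2 + 1 = 3
  Position 0: "fl"
  Position 1: "la"
  Position 2: "ag"
Bigrams = "fl", "la", "ag"


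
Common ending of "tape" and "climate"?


Word 1: "tape"
Word 2: "climate"
Comparing from end:
  Pos -1: 'e' == 'e'
  Pos -2: 'p' != 't' (stop)
LCS = "e" (length 1)


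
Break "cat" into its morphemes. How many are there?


Word: "cat"
Morphemes: cat
Each morpheme carries meaning
= 1 morpheme


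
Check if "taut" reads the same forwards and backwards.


Word: "taut"
Reversed: "tuat"
Forward == Backward? taut != tuat
Palindrome = No


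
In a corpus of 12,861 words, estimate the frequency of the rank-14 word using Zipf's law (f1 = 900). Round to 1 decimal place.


Zipf's law: f(r) = f(1) / r
f(1) = 900
f(14) = 900 / 14
= 64.3 occurrences


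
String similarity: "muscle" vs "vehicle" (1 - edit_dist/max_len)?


Word 1: "muscle" (length 6)
Word 2: "vehicle" (length 7)
One optimal edit sequence:
  1. insert 'v'  (+1)
  2. substitute 'm' -> 'e'  (+1)
  3. substitute 'u' -> 'h'  (+1)
  4. substitute 's' -> 'i'  (+1)
  5. keep 'c'
  6. keep 'l'
  7. keep 'e'
Edit distance = 4
Max length = max(6, 7) = 7
Similarity = 1 - 4/7
= 0.4286


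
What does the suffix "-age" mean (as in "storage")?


Suffix: -age
As in: storage -> store + -age, with a spelling change
Meaning = result / collection


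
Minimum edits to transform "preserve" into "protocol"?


Word 1: "preserve" (length 8)
Word 2: "protocol" (length 8)
One optimal edit sequence (insert/delete/substitute each cost 1):
  1. keep 'p'
  2. keep 'r'
  3. substitute 'e' -> 'o'  (+1)
  4. substitute 's' -> 't'  (+1)
  5. substitute 'e' -> 'o'  (+1)
  6. substitute 'r' -> 'c'  (+1)
  7. substitute 'v' -> 'o'  (+1)
  8. substitute 'e' -> 'l'  (+1)
Total edit operations: 6
Edit distance = 6


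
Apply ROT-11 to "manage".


Word: "manage"
Shift: 11
Each letter → (letter + shift) mod 26:
  'm' (12) + 11 = 23 → 'x'
  'a' (0) + 11 = 11 → 'l'
  'n' (13) + 11 = 24 → 'y'
  'a' (0) + 11 = 11 → 'l'
  'g' (6) + 11 = 17 → 'r'
  'e' (4) + 11 = 15 → 'p'
Result = "xlylrp"


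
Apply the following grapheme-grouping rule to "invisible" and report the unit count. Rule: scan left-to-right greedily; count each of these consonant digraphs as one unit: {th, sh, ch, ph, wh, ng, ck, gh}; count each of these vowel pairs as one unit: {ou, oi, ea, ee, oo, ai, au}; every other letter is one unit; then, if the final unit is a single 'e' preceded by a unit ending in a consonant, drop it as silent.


Word: "invisible" (9 letters)
Left-to-right scan:
  (1) 'i' (letter)
  (2) 'n' (letter)
  (3) 'v' (letter)
  (4) 'i' (letter)
  (5) 's' (letter)
  (6) 'i' (letter)
  (7) 'b' (letter)
  (8) 'l' (letter)
  (9) 'e' (letter)
Units from scan: 9
Final unit is 'e' after a consonant -> drop as silent (-1)
Sound units = 8 units


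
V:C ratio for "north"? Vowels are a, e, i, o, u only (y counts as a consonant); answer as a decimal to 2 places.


Word: "north"
Vowels (a,e,i,o,u): 1
Consonants: 4
Ratio = 1/4
= 0.25


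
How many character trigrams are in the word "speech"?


Word: "speech" (length 6)
Number of 3-grams = length - 3 + 1 = 6 - 3 + 1
= 4


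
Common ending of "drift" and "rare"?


Word 1: "drift"
Word 2: "rare"
Comparing from end:
  Pos -1: 't' != 'e' (stop)
LCS = "" (length 0)


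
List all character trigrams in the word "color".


Word: "color" (length 5)
Number of trigrams = 5 - 3 + 1 = 3
  Position 0: "col"
  Position 1: "olo"
  Position 2: "lor"
Trigrams = "col", "olo", "lor"


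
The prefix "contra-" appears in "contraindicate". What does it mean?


Prefix: contra-
Example: contraindicate (contra- + indicate)
Meaning = against


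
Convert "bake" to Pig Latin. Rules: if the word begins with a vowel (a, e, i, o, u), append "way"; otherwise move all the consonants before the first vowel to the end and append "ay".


Word: "bake"
Starts with consonant(s) → move to end, add 'ay'
Consonant cluster: "b"
Pig Latin = "akebay"


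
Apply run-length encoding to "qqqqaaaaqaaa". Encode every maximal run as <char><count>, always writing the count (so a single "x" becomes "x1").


String: "qqqqaaaaqaaa"
Scanning for consecutive runs:
  'q' x 4
  'a' x 4
  'q' x 1
  'a' x 3
RLE = "q4a4q1a3"


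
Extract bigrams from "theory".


Word: "theory" (length 6)
Number of bigrams = 6 - 2 + 1 = 5
  Position 0: "th"
  Position 1: "he"
  Position 2: "eo"
  Position 3: "or"
  Position 4: "ry"
Bigrams = "th", "he", "eo", "or", "ry"


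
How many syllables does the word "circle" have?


Word: "circle"
Syllable breakdown: cir-cle
Counting: 2 parts
= 2 syllables


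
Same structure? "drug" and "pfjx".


Pattern of "drug": [0, 1, 2, 3]
Pattern of "pfjx": [0, 1, 2, 3]
Patterns match
Same pattern = Yes


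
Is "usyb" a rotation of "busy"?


Word: "busy", Candidate: "usyb"
Method: check if candidate is substring of word+word
"busybusy" contains "usyb"? Yes
Is rotation = Yes


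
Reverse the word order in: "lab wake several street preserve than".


Original: "lab wake several street preserve than"
Words (1..n): lab | wake | several | street | preserve | than
Reversed (n..1): than | preserve | street | several | wake | lab
Result = "than preserve street several wake lab"


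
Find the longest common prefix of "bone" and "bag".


Word 1: "bone"
Word 2: "bag"
Comparing from start:
  Pos 0: 'b' == 'b'
  Pos 1: 'o' != 'a' (stop)
LCP = "b" (length 1)


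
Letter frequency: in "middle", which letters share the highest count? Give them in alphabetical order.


Word: "middle"
Letter counts:
  'd': 2
  'e': 1
  'i': 1
  'l': 1
  'm': 1
Maximum count = 2
Most frequent = 'd' (2 times each)


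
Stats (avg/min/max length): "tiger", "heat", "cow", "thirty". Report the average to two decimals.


Lengths: "tiger"=5, "heat"=4, "cow"=3, "thirty"=6
Sum = 18, Count = 4
Average = 18/4 = 4.50
= avg=4.50, min=3, max=6


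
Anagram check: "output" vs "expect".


Word 1: "output" → sorted: opttuu
Word 2: "expect" → sorted: ceeptx
Same letters? opttuu != ceeptx
Anagram = No


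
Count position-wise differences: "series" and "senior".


Comparing character by character (same length = 6):
  Pos 0: 's' vs 's' =
  Pos 1: 'e' vs 'e' =
  Pos 2: 'r' vs 'n' !=
  Pos 3: 'i' vs 'i' =
  Pos 4: 'e' vs 'o' !=
  Pos 5: 's' vs 'r' !=
Hamming distance = 3


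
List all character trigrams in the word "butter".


Word: "butter" (length 6)
Number of trigrams = 6 - 3 + 1 = 4
  Position 0: "but"
  Position 1: "utt"
  Position 2: "tte"
  Position 3: "ter"
Trigrams = "but", "utt", "tte", "ter"


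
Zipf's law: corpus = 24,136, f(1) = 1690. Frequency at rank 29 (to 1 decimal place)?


Zipf's law: f(r) = f(1) / r
f(1) = 1690
f(29) = 1690 / 29
= 58.3 occurrences


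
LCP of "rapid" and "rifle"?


Word 1: "rapid"
Word 2: "rifle"
Comparing from start:
  Pos 0: 'r' == 'r'
  Pos 1: 'a' != 'i' (stop)
LCP = "r" (length 1)


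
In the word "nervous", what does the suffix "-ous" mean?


Suffix: -ous
Example: nervous = nerve + -ous, with a spelling change
Meaning = having quality of


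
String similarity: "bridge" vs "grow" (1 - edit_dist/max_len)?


Word 1: "bridge" (length 6)
Word 2: "grow" (length 4)
One optimal edit sequence:
  1. substitute 'b' -> 'g'  (+1)
  2. keep 'r'
  3. delete 'i'  (+1)
  4. delete 'd'  (+1)
  5. substitute 'g' -> 'o'  (+1)
  6. substitute 'e' -> 'w'  (+1)
Edit distance = 5
Max length = max(6, 4) = 6
Similarity = 1 - 5/6
= 0.1667


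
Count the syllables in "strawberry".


Word: "strawberry"
Syllable breakdown: straw-ber-ry
Counting: 3 parts
= 3 syllables


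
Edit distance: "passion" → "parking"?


Word 1: "passion" (length 7)
Word 2: "parking" (length 7)
One optimal edit sequence (insert/delete/substitute each cost 1):
  1. keep 'p'
  2. keep 'a'
  3. substitute 's' -> 'r'  (+1)
  4. substitute 's' -> 'k'  (+1)
  5. keep 'i'
  6. substitute 'o' -> 'n'  (+1)
  7. substitute 'n' -> 'g'  (+1)
Total edit operations: 4
Edit distance = 4


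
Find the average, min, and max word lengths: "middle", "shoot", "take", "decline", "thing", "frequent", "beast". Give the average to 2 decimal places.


Lengths: "middle"=6, "shoot"=5, "take"=4, "decline"=7, "thing"=5, "frequent"=8, "beast"=5
Sum = 40, Count = 7
Average = 40/7 = 5.71
= avg=5.71, min=4, max=8


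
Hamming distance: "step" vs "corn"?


Comparing character by character (same length = 4):
  Pos 0: 's' vs 'c' !=
  Pos 1: 't' vs 'o' !=
  Pos 2: 'e' vs 'r' !=
  Pos 3: 'p' vs 'n' !=
Hamming distance = 4


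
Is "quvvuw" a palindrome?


Word: "quvvuw"
Reversed: "wuvvuq"
Forward == Backward? quvvuw != wuvvuq
Palindrome = No


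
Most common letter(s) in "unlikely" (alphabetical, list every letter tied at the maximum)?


Word: "unlikely"
Letter counts:
  'e': 1
  'i': 1
  'k': 1
  'l': 2
  'n': 1
  'u': 1
  'y': 1
Maximum count = 2
Most frequent = 'l' (2 times each)


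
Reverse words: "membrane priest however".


Original: "membrane priest however"
Words (1..n): membrane | priest | however
Reversed (n..1): however | priest | membrane
Result = "however priest membrane"


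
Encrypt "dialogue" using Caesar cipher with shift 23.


Word: "dialogue"
Shift: 23
Each letter → (letter + shift) mod 26:
  'd' (3) + 23 = 0 → 'a'
  'i' (8) + 23 = 5 → 'f'
  'a' (0) + 23 = 23 → 'x'
  'l' (11) + 23 = 8 → 'i'
  'o' (14) + 23 = 11 → 'l'
  'g' (6) + 23 = 3 → 'd'
  'u' (20) + 23 = 17 → 'r'
  'e' (4) + 23 = 1 → 'b'
Result = "afxildrb"


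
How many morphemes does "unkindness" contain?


Word: "unkindness"
Morphemes: un- | kind | -ness
Each morpheme carries meaning
= 3 morphemes


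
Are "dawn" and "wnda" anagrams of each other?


Word 1: "dawn" → sorted: adnw
Word 2: "wnda" → sorted: adnw
Same letters? adnw == adnw
Anagram = Yes


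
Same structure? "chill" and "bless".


Pattern of "chill": [0, 1, 2, 3, 3]
Pattern of "bless": [0, 1, 2, 3, 3]
Patterns match
Same pattern = Yes


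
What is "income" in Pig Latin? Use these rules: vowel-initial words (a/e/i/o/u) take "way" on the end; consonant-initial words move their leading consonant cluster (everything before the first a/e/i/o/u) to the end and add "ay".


Word: "income"
Starts with vowel → add 'way'
Pig Latin = "incomeway"


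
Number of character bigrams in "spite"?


Word: "spite" (length 5)
Number of 2-grams = length - 2 + 1 = 5 - 2 + 1
= 4


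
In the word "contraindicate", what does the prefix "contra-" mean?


Prefix: contra-
As in: contraindicate -> contra- + indicate
Meaning = against


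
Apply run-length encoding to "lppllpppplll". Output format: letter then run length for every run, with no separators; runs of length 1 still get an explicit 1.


String: "lppllpppplll"
Scanning for consecutive runs:
  'l' x 1
  'p' x 2
  'l' x 2
  'p' x 4
  'l' x 3
RLE = "l1p2l2p4l3"


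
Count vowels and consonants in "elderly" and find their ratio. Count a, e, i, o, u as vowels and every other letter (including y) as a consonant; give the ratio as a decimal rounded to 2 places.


Word: "elderly"
Vowels (a,e,i,o,u): 2
Consonants: 5
Ratio = 2/5
= 0.40


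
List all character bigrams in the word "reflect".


Word: "reflect" (length 7)
Number of bigrams = 7 - 2 + 1 = 6
  Position 0: "re"
  Position 1: "ef"
  Position 2: "fl"
  Position 3: "le"
  Position 4: "ec"
  Position 5: "ct"
Bigrams = "re", "ef", "fl", "le", "ec", "ct"


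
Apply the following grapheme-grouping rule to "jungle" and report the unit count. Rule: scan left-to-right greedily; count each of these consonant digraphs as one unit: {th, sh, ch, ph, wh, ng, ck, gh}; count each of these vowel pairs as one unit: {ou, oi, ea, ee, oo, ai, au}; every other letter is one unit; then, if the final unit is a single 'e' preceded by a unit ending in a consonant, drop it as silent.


Word: "jungle" (6 letters)
Left-to-right scan:
  1. 'j' (letter)
  2. 'u' (letter)
  3. 'ng' (digraph)
  4. 'l' (letter)
  5. 'e' (letter)
Units from scan: 5
Final unit is 'e' after a consonant -> drop as silent (-1)
Sound units = 4 units


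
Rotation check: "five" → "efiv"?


Word: "five", Candidate: "efiv"
Method: check if candidate is substring of word+word
"fivefive" contains "efiv"? Yes
Is rotation = Yes


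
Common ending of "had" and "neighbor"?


Word 1: "had"
Word 2: "neighbor"
Comparing from end:
  Pos -1: 'd' != 'r' (stop)
LCS = "" (length 0)


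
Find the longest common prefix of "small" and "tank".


Word 1: "small"
Word 2: "tank"
Comparing from start:
  Pos 0: 's' != 't' (stop)
LCP = "" (length 0)


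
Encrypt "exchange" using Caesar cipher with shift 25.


Word: "exchange"
Shift: 25
Each letter → (letter + shift) mod 26:
  'e' (4) + 25 = 3 → 'd'
  'x' (23) + 25 = 22 → 'w'
  'c' (2) + 25 = 1 → 'b'
  'h' (7) + 25 = 6 → 'g'
  'a' (0) + 25 = 25 → 'z'
  'n' (13) + 25 = 12 → 'm'
  'g' (6) + 25 = 5 → 'f'
  'e' (4) + 25 = 3 → 'd'
Result = "dwbgzmfd"


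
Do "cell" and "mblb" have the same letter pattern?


Pattern of "cell": [0, 1, 2, 2]
Pattern of "mblb": [0, 1, 2, 1]
Patterns do not match
Same pattern = No


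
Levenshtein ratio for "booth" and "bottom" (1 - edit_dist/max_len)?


Word 1: "booth" (length 5)
Word 2: "bottom" (length 6)
One optimal edit sequence:
  1. keep 'b'
  2. keep 'o'
  3. substitute 'o' -> 't'  (+1)
  4. keep 't'
  5. insert 'o'  (+1)
  6. substitute 'h' -> 'm'  (+1)
Edit distance = 3
Max length = max(5, 6) = 6
Similarity = 1 - 3/6
= 0.5000


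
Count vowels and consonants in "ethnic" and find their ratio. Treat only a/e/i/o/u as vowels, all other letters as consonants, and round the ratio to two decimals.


Word: "ethnic"
Vowels (a,e,i,o,u): 2
Consonants: 4
Ratio = 2/4
= 0.50


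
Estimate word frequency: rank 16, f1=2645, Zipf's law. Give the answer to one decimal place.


Zipf's law: f(r) = f(1) / r
f(1) = 2645
f(16) = 2645 / 16
= 165.3 occurrences


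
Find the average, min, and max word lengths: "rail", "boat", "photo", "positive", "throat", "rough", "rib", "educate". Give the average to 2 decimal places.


Lengths: "rail"=4, "boat"=4, "photo"=5, "positive"=8, "throat"=6, "rough"=5, "rib"=3, "educate"=7
Sum = 42, Count = 8
Average = 42/8 = 5.25
= avg=5.25, min=3, max=8


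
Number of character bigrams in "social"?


Word: "social" (length 6)
Number of 2-grams = length - 2 + 1 = 6 - 2 + 1
= 5
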